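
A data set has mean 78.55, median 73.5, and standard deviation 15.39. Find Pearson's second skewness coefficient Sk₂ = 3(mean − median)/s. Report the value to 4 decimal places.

0.9844

Sk₂ = 3(78.55 − 73.5) / 15.39 = 3 × 5.0500 / 15.39
    = 15.1500 / 15.39 ≈ 0.9844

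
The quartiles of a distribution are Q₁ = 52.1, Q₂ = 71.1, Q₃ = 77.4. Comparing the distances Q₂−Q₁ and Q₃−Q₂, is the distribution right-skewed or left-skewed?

left-skewed

Q₂ − Q₁ = 19.0;  Q₃ − Q₂ = 6.3
Q₂ − Q₁ > Q₃ − Q₂ ⇒ the lower half is more spread out ⇒ left-skewed.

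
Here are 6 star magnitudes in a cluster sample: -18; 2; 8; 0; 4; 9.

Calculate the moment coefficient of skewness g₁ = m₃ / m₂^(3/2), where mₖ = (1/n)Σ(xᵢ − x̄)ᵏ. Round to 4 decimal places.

-1.3158

x̄ = (-18 + 2 + 8 + 0 + 4 + 9) / 6 = 0.8333
deviations (xᵢ − x̄): -18.8333, 1.1667, 7.1667, -0.8333, 3.1667, 8.1667
Σ(xᵢ − x̄)² = 484.8333 ⇒ m₂ = 484.8333/6 = 80.80556
Σ(xᵢ − x̄)³ = -5734.5556 ⇒ m₃ = -5734.5556/6 = -955.75926
m₂^(3/2) = 80.80556^(1.5) = 726.37658
g₁ = m₃ / m₂^(3/2) = -955.75926 / 726.37658 ≈ -1.3158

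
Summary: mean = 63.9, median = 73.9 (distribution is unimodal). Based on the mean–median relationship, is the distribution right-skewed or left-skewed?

mean − median = 63.9 − 73.9 = -10.0
mean < median ⇒ the longer tail is on the left ⇒ left-skewed (negatively skewed).

left-skewed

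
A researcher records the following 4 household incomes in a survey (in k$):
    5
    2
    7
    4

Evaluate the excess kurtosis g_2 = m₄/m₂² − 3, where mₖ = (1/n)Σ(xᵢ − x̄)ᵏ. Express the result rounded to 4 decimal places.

-1.1479

x̄ = 4.5000
Σ(xᵢ − x̄)² = 13.0000 ⇒ m₂ = 3.25000
Σ(xᵢ − x̄)⁴ = 78.2500 ⇒ m₄ = 19.56250
m₂² = 10.56250
g_2 = m₄/m₂² − 3 = 1.85207 − 3 ≈ -1.1479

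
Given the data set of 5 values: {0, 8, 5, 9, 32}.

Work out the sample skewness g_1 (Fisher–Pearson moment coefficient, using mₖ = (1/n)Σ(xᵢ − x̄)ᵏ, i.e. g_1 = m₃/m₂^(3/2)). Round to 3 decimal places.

x̄ = (0 + 8 + 5 + 9 + 32) / 5 = 10.8000
deviations (xᵢ − x̄): -10.8000, -2.8000, -5.8000, -1.8000, 21.2000
Σ(xᵢ − x̄)² = 610.8000 ⇒ m₂ = 610.8000/5 = 122.16000
Σ(xᵢ − x̄)³ = 8045.5200 ⇒ m₃ = 8045.5200/5 = 1609.10400
m₂^(3/2) = 122.16000^(1.5) = 1350.18580
g_1 = m₃ / m₂^(3/2) = 1609.10400 / 1350.18580 ≈ 1.192

1.192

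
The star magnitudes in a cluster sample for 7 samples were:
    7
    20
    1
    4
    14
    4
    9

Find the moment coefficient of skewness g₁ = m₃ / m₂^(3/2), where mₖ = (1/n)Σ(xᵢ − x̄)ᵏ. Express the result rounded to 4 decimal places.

0.7099

x̄ = (7 + 20 + 1 + 4 + 14 + 4 + 9) / 7 = 8.4286
deviations (xᵢ − x̄): -1.4286, 11.5714, -7.4286, -4.4286, 5.5714, -4.4286, 0.5714
Σ(xᵢ − x̄)² = 261.7143 ⇒ m₂ = 261.7143/7 = 37.38776
Σ(xᵢ − x̄)³ = 1135.9592 ⇒ m₃ = 1135.9592/7 = 162.27988
m₂^(3/2) = 37.38776^(1.5) = 228.60940
g₁ = m₃ / m₂^(3/2) = 162.27988 / 228.60940 ≈ 0.7099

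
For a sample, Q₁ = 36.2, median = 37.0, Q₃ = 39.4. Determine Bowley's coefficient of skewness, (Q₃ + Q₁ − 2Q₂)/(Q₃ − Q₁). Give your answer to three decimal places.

numerator: Q₃ + Q₁ − 2Q₂ = 39.4 + 36.2 − 2×37.0 = 1.6000
denominator: Q₃ − Q₁ = 39.4 − 36.2 = 3.2000
Bowley skewness = 1.6000 / 3.2000 ≈ 0.500

0.500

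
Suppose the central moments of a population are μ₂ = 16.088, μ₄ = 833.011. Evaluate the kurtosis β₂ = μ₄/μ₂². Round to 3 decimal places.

μ₂² = 16.088² = 258.82374
μ₄/μ₂² = 833.011 / 258.82374 = 3.21845
β₂ ≈ 3.218

3.218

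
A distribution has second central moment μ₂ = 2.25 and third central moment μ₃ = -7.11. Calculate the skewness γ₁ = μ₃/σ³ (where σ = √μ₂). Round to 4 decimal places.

σ = √μ₂ = √2.25 = 1.50000
σ³ = μ₂^(3/2) = 3.37500
γ₁ = μ₃/σ³ = -7.11 / 3.37500 ≈ -2.1067

-2.1067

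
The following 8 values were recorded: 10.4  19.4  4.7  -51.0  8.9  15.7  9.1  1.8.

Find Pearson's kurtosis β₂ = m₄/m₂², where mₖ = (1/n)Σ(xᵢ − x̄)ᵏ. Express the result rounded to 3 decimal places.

x̄ = 2.3750
Σ(xᵢ − x̄)² = 3474.2350 ⇒ m₂ = 434.27938
Σ(xᵢ − x̄)⁴ = 8239751.9896 ⇒ m₄ = 1029968.99870
m₂² = 188598.57555
β₂ = m₄/m₂² = 1029968.99870 / 188598.57555 ≈ 5.461

5.461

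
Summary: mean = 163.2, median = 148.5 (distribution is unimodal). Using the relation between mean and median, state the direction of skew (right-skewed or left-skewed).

right-skewed

mean − median = 163.2 − 148.5 = 14.7
mean > median ⇒ the longer tail is on the right ⇒ right-skewed (positively skewed).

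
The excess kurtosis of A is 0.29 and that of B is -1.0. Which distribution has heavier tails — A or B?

Higher excess kurtosis ⇒ heavier tails relative to the normal distribution.
0.29 vs -1.0: the larger is 0.29, so A has heavier tails. (A is leptokurtic — heavier-than-normal tails; the other is platykurtic.)

A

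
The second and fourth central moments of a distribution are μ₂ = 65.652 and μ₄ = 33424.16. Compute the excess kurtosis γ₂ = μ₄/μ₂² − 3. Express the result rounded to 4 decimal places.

μ₂² = 65.652² = 4310.18510
μ₄/μ₂² = 33424.16 / 4310.18510 = 7.75469
γ₂ = 7.75469 − 3 ≈ 4.7547

4.7547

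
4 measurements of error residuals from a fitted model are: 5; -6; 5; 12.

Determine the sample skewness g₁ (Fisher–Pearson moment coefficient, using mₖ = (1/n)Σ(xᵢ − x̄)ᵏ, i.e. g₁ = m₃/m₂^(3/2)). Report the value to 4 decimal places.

x̄ = (5 - 6 + 5 + 12) / 4 = 4.0000
deviations (xᵢ − x̄): 1.0000, -10.0000, 1.0000, 8.0000
Σ(xᵢ − x̄)² = 166.0000 ⇒ m₂ = 166.0000/4 = 41.50000
Σ(xᵢ − x̄)³ = -486.0000 ⇒ m₃ = -486.0000/4 = -121.50000
m₂^(3/2) = 41.50000^(1.5) = 267.34505
g₁ = m₃ / m₂^(3/2) = -121.50000 / 267.34505 ≈ -0.4545

-0.4545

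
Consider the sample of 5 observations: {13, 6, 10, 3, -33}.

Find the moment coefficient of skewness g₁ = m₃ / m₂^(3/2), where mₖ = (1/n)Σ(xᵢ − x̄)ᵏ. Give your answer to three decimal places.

x̄ = (13 + 6 + 10 + 3 - 33) / 5 = -0.2000
deviations (xᵢ − x̄): 13.2000, 6.2000, 10.2000, 3.2000, -32.8000
Σ(xᵢ − x̄)² = 1402.8000 ⇒ m₂ = 1402.8000/5 = 280.56000
Σ(xᵢ − x̄)³ = -31655.2800 ⇒ m₃ = -31655.2800/5 = -6331.05600
m₂^(3/2) = 280.56000^(1.5) = 4699.35906
g₁ = m₃ / m₂^(3/2) = -6331.05600 / 4699.35906 ≈ -1.347

-1.347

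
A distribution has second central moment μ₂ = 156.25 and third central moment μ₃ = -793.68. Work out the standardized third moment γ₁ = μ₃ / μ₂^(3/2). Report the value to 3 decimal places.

-0.406

σ = √μ₂ = √156.25 = 12.50000
σ³ = μ₂^(3/2) = 1953.12500
γ₁ = μ₃/σ³ = -793.68 / 1953.12500 ≈ -0.406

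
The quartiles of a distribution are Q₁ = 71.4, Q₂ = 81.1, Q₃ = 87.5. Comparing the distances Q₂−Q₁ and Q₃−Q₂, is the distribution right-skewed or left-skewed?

left-skewed

Q₂ − Q₁ = 9.7;  Q₃ − Q₂ = 6.4
Q₂ − Q₁ > Q₃ − Q₂ ⇒ the lower half is more spread out ⇒ left-skewed.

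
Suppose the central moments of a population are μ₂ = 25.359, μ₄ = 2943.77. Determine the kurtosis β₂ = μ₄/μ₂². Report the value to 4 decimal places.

4.5776

μ₂² = 25.359² = 643.07888
μ₄/μ₂² = 2943.77 / 643.07888 = 4.57762
β₂ ≈ 4.5776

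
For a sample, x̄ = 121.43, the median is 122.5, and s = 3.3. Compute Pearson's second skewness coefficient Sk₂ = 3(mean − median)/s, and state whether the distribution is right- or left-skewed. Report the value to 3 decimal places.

Sk₂ = 3(121.43 − 122.5) / 3.3 = 3 × -1.0700 / 3.3
    = -3.2100 / 3.3 ≈ -0.973
Sk₂ < 0 ⇒ mean < median ⇒ left-skewed (negative skew).

-0.973, left-skewed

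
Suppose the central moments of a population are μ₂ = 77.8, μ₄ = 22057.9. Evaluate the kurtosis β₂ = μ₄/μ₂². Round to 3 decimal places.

3.644

μ₂² = 77.8² = 6052.84000
μ₄/μ₂² = 22057.9 / 6052.84000 = 3.64422
β₂ ≈ 3.644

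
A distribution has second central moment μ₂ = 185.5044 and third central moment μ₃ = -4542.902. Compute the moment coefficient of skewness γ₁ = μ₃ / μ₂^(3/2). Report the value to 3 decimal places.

-1.798

σ = √μ₂ = √185.5044 = 13.62000
σ³ = μ₂^(3/2) = 2526.56993
γ₁ = μ₃/σ³ = -4542.902 / 2526.56993 ≈ -1.798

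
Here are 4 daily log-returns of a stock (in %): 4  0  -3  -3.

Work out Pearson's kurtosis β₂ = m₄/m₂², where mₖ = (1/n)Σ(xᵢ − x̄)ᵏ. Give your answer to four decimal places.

1.7934

x̄ = -0.5000
Σ(xᵢ − x̄)² = 33.0000 ⇒ m₂ = 8.25000
Σ(xᵢ − x̄)⁴ = 488.2500 ⇒ m₄ = 122.06250
m₂² = 68.06250
β₂ = m₄/m₂² = 122.06250 / 68.06250 ≈ 1.7934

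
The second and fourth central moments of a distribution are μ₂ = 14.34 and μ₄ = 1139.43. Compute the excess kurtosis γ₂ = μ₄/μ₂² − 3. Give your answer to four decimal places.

2.5410

μ₂² = 14.34² = 205.63560
μ₄/μ₂² = 1139.43 / 205.63560 = 5.54102
γ₂ = 5.54102 − 3 ≈ 2.5410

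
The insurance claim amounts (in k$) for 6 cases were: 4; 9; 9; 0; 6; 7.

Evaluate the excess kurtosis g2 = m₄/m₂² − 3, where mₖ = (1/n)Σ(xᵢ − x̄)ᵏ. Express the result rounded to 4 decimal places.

x̄ = 5.8333
Σ(xᵢ − x̄)² = 58.8333 ⇒ m₂ = 9.80556
Σ(xᵢ − x̄)⁴ = 1372.1528 ⇒ m₄ = 228.69213
m₂² = 96.14892
g2 = m₄/m₂² − 3 = 2.37852 − 3 ≈ -0.6215

-0.6215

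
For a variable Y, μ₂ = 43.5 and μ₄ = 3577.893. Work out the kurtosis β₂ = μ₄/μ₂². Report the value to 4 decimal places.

μ₂² = 43.5² = 1892.25000
μ₄/μ₂² = 3577.893 / 1892.25000 = 1.89081
β₂ ≈ 1.8908

1.8908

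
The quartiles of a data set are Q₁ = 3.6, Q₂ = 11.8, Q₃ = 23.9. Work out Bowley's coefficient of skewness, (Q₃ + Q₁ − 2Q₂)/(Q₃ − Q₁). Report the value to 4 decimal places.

numerator: Q₃ + Q₁ − 2Q₂ = 23.9 + 3.6 − 2×11.8 = 3.9000
denominator: Q₃ − Q₁ = 23.9 − 3.6 = 20.3000
Bowley skewness = 3.9000 / 20.3000 ≈ 0.1921

0.1921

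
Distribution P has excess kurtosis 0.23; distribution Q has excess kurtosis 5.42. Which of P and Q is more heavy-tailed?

Q

Higher excess kurtosis ⇒ heavier tails relative to the normal distribution.
0.23 vs 5.42: the larger is 5.42, so Q has heavier tails.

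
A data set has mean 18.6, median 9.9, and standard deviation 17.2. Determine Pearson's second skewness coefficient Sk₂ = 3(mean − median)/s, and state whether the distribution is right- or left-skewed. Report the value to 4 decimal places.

Sk₂ = 3(18.6 − 9.9) / 17.2 = 3 × 8.7000 / 17.2
    = 26.1000 / 17.2 ≈ 1.5174
Sk₂ > 0 ⇒ mean > median ⇒ right-skewed (positive skew).

1.5174, right-skewed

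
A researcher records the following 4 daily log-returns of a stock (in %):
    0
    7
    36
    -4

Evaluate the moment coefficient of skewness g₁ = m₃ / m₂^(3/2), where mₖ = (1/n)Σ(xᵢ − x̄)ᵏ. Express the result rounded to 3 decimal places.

x̄ = (0 + 7 + 36 - 4) / 4 = 9.7500
deviations (xᵢ − x̄): -9.7500, -2.7500, 26.2500, -13.7500
Σ(xᵢ − x̄)² = 980.7500 ⇒ m₂ = 980.7500/4 = 245.18750
Σ(xᵢ − x̄)³ = 14540.6250 ⇒ m₃ = 14540.6250/4 = 3635.15625
m₂^(3/2) = 245.18750^(1.5) = 3839.25968
g₁ = m₃ / m₂^(3/2) = 3635.15625 / 3839.25968 ≈ 0.947

0.947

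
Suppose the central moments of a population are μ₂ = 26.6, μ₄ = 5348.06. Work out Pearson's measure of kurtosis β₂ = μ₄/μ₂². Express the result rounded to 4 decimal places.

7.5585

μ₂² = 26.6² = 707.56000
μ₄/μ₂² = 5348.06 / 707.56000 = 7.55845
β₂ ≈ 7.5585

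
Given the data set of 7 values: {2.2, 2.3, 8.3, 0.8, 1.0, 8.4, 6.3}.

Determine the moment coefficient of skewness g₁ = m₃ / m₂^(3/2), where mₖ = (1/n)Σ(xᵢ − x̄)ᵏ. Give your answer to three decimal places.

0.320

x̄ = (2.2 + 2.3 + 8.3 + 0.8 + 1.0 + 8.4 + 6.3) / 7 = 4.1857
deviations (xᵢ − x̄): -1.9857, -1.8857, 4.1143, -3.3857, -3.1857, 4.2143, 2.1143
Σ(xᵢ − x̄)² = 68.2686 ⇒ m₂ = 68.2686/7 = 9.75265
Σ(xᵢ − x̄)³ = 68.2648 ⇒ m₃ = 68.2648/7 = 9.75212
m₂^(3/2) = 9.75265^(1.5) = 30.45679
g₁ = m₃ / m₂^(3/2) = 9.75212 / 30.45679 ≈ 0.320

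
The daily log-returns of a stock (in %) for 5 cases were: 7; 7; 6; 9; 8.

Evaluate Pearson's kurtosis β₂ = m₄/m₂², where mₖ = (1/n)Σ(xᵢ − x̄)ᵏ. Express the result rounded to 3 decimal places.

1.956

x̄ = 7.4000
Σ(xᵢ − x̄)² = 5.2000 ⇒ m₂ = 1.04000
Σ(xᵢ − x̄)⁴ = 10.5760 ⇒ m₄ = 2.11520
m₂² = 1.08160
β₂ = m₄/m₂² = 2.11520 / 1.08160 ≈ 1.956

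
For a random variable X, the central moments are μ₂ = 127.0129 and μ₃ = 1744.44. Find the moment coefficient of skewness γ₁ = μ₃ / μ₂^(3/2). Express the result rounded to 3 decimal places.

1.219

σ = √μ₂ = √127.0129 = 11.27000
σ³ = μ₂^(3/2) = 1431.43538
γ₁ = μ₃/σ³ = 1744.44 / 1431.43538 ≈ 1.219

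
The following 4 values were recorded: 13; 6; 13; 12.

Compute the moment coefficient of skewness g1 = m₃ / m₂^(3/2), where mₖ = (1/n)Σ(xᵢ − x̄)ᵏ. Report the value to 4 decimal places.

-1.0895

x̄ = (13 + 6 + 13 + 12) / 4 = 11.0000
deviations (xᵢ − x̄): 2.0000, -5.0000, 2.0000, 1.0000
Σ(xᵢ − x̄)² = 34.0000 ⇒ m₂ = 34.0000/4 = 8.50000
Σ(xᵢ − x̄)³ = -108.0000 ⇒ m₃ = -108.0000/4 = -27.00000
m₂^(3/2) = 8.50000^(1.5) = 24.78155
g1 = m₃ / m₂^(3/2) = -27.00000 / 24.78155 ≈ -1.0895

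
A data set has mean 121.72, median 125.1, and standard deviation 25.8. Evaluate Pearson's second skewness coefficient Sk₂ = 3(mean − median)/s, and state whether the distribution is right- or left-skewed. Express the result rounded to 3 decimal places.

Sk₂ = 3(121.72 − 125.1) / 25.8 = 3 × -3.3800 / 25.8
    = -10.1400 / 25.8 ≈ -0.393
Sk₂ < 0 ⇒ mean < median ⇒ left-skewed (negative skew).

-0.393, left-skewed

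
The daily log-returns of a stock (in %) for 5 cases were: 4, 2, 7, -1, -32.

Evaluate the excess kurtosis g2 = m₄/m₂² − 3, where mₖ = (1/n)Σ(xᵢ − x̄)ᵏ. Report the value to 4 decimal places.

0.0868

x̄ = -4.0000
Σ(xᵢ − x̄)² = 1014.0000 ⇒ m₂ = 202.80000
Σ(xᵢ − x̄)⁴ = 634770.0000 ⇒ m₄ = 126954.00000
m₂² = 41127.84000
g2 = m₄/m₂² − 3 = 3.08681 − 3 ≈ 0.0868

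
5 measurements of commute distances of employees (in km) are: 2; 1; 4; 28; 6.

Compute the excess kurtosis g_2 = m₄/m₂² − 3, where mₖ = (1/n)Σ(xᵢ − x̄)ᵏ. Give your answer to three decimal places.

0.104

x̄ = 8.2000
Σ(xᵢ − x̄)² = 504.8000 ⇒ m₂ = 100.96000
Σ(xᵢ − x̄)⁴ = 158194.9760 ⇒ m₄ = 31638.99520
m₂² = 10192.92160
g_2 = m₄/m₂² − 3 = 3.10402 − 3 ≈ 0.104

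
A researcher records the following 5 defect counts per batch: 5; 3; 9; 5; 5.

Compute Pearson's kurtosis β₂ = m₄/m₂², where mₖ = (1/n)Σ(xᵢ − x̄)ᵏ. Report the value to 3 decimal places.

x̄ = 5.4000
Σ(xᵢ − x̄)² = 19.2000 ⇒ m₂ = 3.84000
Σ(xᵢ − x̄)⁴ = 201.2160 ⇒ m₄ = 40.24320
m₂² = 14.74560
β₂ = m₄/m₂² = 40.24320 / 14.74560 ≈ 2.729

2.729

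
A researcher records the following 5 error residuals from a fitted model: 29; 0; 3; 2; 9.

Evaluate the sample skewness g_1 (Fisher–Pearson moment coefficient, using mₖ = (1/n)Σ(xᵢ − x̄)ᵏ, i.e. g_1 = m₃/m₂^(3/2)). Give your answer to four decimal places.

x̄ = (29 + 0 + 3 + 2 + 9) / 5 = 8.6000
deviations (xᵢ − x̄): 20.4000, -8.6000, -5.6000, -6.6000, 0.4000
Σ(xᵢ − x̄)² = 565.2000 ⇒ m₂ = 565.2000/5 = 113.04000
Σ(xᵢ − x̄)³ = 7390.5600 ⇒ m₃ = 7390.5600/5 = 1478.11200
m₂^(3/2) = 113.04000^(1.5) = 1201.84434
g_1 = m₃ / m₂^(3/2) = 1478.11200 / 1201.84434 ≈ 1.2299

1.2299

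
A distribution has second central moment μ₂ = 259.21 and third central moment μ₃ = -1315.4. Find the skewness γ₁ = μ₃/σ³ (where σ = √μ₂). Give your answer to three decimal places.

-0.315

σ = √μ₂ = √259.21 = 16.10000
σ³ = μ₂^(3/2) = 4173.28100
γ₁ = μ₃/σ³ = -1315.4 / 4173.28100 ≈ -0.315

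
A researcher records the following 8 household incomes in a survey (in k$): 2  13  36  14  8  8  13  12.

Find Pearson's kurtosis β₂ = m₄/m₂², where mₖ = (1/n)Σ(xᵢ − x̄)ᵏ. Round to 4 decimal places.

4.6399

x̄ = 13.2500
Σ(xᵢ − x̄)² = 701.5000 ⇒ m₂ = 87.68750
Σ(xᵢ − x̄)⁴ = 285411.1563 ⇒ m₄ = 35676.39453
m₂² = 7689.09766
β₂ = m₄/m₂² = 35676.39453 / 7689.09766 ≈ 4.6399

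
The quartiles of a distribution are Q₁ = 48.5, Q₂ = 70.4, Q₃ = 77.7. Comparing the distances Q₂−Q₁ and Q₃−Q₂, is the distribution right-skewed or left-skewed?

left-skewed

Q₂ − Q₁ = 21.9;  Q₃ − Q₂ = 7.3
Q₂ − Q₁ > Q₃ − Q₂ ⇒ the lower half is more spread out ⇒ left-skewed.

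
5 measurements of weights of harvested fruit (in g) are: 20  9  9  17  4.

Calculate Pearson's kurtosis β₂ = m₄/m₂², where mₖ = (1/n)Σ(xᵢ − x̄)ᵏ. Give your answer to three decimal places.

1.556

x̄ = 11.8000
Σ(xᵢ − x̄)² = 170.8000 ⇒ m₂ = 34.16000
Σ(xᵢ − x̄)⁴ = 9076.8160 ⇒ m₄ = 1815.36320
m₂² = 1166.90560
β₂ = m₄/m₂² = 1815.36320 / 1166.90560 ≈ 1.556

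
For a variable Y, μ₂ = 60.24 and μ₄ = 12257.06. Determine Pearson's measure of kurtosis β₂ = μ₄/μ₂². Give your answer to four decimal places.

μ₂² = 60.24² = 3628.85760
μ₄/μ₂² = 12257.06 / 3628.85760 = 3.37766
β₂ ≈ 3.3777

3.3777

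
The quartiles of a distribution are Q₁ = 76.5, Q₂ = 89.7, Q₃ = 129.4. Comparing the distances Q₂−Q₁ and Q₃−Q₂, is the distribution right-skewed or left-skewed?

right-skewed

Q₂ − Q₁ = 13.2;  Q₃ − Q₂ = 39.7
Q₃ − Q₂ > Q₂ − Q₁ ⇒ the upper half is more spread out ⇒ right-skewed.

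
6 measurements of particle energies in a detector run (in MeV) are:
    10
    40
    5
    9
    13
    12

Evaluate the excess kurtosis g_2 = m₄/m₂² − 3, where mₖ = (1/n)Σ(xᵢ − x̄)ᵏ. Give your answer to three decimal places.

0.876

x̄ = 14.8333
Σ(xᵢ − x̄)² = 798.8333 ⇒ m₂ = 133.13889
Σ(xᵢ − x̄)⁴ = 412275.4861 ⇒ m₄ = 68712.58102
m₂² = 17725.96373
g_2 = m₄/m₂² − 3 = 3.87638 − 3 ≈ 0.876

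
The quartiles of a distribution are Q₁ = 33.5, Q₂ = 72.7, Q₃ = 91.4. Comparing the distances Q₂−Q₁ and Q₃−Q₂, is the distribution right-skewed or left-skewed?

left-skewed

Q₂ − Q₁ = 39.2;  Q₃ − Q₂ = 18.7
Q₂ − Q₁ > Q₃ − Q₂ ⇒ the lower half is more spread out ⇒ left-skewed.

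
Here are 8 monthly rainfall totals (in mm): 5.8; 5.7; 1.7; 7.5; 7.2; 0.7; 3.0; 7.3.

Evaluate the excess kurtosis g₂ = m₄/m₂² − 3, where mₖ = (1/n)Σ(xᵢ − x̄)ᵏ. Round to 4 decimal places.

-1.3621

x̄ = 4.8625
Σ(xᵢ − x̄)² = 50.7387 ⇒ m₂ = 6.34234
Σ(xᵢ − x̄)⁴ = 527.0764 ⇒ m₄ = 65.88455
m₂² = 40.22532
g₂ = m₄/m₂² − 3 = 1.63789 − 3 ≈ -1.3621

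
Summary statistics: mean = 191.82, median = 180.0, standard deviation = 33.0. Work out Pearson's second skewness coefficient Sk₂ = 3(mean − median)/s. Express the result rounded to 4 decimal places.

Sk₂ = 3(191.82 − 180.0) / 33.0 = 3 × 11.8200 / 33.0
    = 35.4600 / 33.0 ≈ 1.0745

1.0745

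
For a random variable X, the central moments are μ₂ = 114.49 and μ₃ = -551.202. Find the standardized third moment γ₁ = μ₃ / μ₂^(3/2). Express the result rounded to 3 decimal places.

-0.450

σ = √μ₂ = √114.49 = 10.70000
σ³ = μ₂^(3/2) = 1225.04300
γ₁ = μ₃/σ³ = -551.202 / 1225.04300 ≈ -0.450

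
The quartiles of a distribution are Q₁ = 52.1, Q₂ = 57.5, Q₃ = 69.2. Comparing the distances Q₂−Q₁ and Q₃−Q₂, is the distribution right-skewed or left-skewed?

Q₂ − Q₁ = 5.4;  Q₃ − Q₂ = 11.7
Q₃ − Q₂ > Q₂ − Q₁ ⇒ the upper half is more spread out ⇒ right-skewed.

right-skewed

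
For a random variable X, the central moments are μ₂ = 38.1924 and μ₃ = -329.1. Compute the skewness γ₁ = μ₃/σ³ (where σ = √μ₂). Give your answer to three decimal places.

σ = √μ₂ = √38.1924 = 6.18000
σ³ = μ₂^(3/2) = 236.02903
γ₁ = μ₃/σ³ = -329.1 / 236.02903 ≈ -1.394

-1.394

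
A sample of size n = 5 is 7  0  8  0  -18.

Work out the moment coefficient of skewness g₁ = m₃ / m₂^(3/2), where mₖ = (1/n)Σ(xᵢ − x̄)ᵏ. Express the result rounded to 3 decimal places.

-1.033

x̄ = (7 + 0 + 8 + 0 - 18) / 5 = -0.6000
deviations (xᵢ − x̄): 7.6000, 0.6000, 8.6000, 0.6000, -17.4000
Σ(xᵢ − x̄)² = 435.2000 ⇒ m₂ = 435.2000/5 = 87.04000
Σ(xᵢ − x̄)³ = -4192.5600 ⇒ m₃ = -4192.5600/5 = -838.51200
m₂^(3/2) = 87.04000^(1.5) = 812.04168
g₁ = m₃ / m₂^(3/2) = -838.51200 / 812.04168 ≈ -1.033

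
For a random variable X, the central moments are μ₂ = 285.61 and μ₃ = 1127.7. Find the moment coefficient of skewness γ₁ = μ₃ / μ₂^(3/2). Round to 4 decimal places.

σ = √μ₂ = √285.61 = 16.90000
σ³ = μ₂^(3/2) = 4826.80900
γ₁ = μ₃/σ³ = 1127.7 / 4826.80900 ≈ 0.2336

0.2336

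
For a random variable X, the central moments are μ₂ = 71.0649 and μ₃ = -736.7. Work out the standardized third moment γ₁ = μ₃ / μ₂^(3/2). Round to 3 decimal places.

-1.230

σ = √μ₂ = √71.0649 = 8.43000
σ³ = μ₂^(3/2) = 599.07711
γ₁ = μ₃/σ³ = -736.7 / 599.07711 ≈ -1.230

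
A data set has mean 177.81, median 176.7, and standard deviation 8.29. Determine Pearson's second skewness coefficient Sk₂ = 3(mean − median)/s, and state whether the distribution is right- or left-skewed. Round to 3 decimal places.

0.402, right-skewed

Sk₂ = 3(177.81 − 176.7) / 8.29 = 3 × 1.1100 / 8.29
    = 3.3300 / 8.29 ≈ 0.402
Sk₂ > 0 ⇒ mean > median ⇒ right-skewed (positive skew).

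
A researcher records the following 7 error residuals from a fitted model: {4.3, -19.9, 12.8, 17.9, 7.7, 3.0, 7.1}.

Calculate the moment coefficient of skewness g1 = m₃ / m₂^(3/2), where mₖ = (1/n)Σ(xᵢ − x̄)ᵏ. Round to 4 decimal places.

x̄ = (4.3 - 19.9 + 12.8 + 17.9 + 7.7 + 3.0 + 7.1) / 7 = 4.7000
deviations (xᵢ − x̄): -0.4000, -24.6000, 8.1000, 13.2000, 3.0000, -1.7000, 2.4000
Σ(xᵢ − x̄)² = 862.8200 ⇒ m₂ = 862.8200/7 = 123.26000
Σ(xᵢ − x̄)³ = -12019.6800 ⇒ m₃ = -12019.6800/7 = -1717.09714
m₂^(3/2) = 123.26000^(1.5) = 1368.46358
g1 = m₃ / m₂^(3/2) = -1717.09714 / 1368.46358 ≈ -1.2548

-1.2548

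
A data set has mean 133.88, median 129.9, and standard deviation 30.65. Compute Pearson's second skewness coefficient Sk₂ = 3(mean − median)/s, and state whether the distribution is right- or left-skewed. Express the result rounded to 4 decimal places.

Sk₂ = 3(133.88 − 129.9) / 30.65 = 3 × 3.9800 / 30.65
    = 11.9400 / 30.65 ≈ 0.3896
Sk₂ > 0 ⇒ mean > median ⇒ right-skewed (positive skew).

0.3896, right-skewed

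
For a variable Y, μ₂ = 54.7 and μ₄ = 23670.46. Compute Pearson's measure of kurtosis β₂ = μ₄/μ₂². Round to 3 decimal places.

μ₂² = 54.7² = 2992.09000
μ₄/μ₂² = 23670.46 / 2992.09000 = 7.91101
β₂ ≈ 7.911

7.911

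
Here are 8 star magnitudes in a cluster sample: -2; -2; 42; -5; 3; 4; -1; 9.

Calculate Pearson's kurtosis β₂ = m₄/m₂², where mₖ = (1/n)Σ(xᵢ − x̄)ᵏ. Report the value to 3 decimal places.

x̄ = 6.0000
Σ(xᵢ − x̄)² = 1616.0000 ⇒ m₂ = 202.00000
Σ(xᵢ − x̄)⁴ = 1705028.0000 ⇒ m₄ = 213128.50000
m₂² = 40804.00000
β₂ = m₄/m₂² = 213128.50000 / 40804.00000 ≈ 5.223

5.223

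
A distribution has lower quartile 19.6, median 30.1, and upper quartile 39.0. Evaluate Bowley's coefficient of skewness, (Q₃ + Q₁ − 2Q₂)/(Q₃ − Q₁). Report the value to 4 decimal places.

numerator: Q₃ + Q₁ − 2Q₂ = 39.0 + 19.6 − 2×30.1 = -1.6000
denominator: Q₃ − Q₁ = 39.0 − 19.6 = 19.4000
Bowley skewness = -1.6000 / 19.4000 ≈ -0.0825

-0.0825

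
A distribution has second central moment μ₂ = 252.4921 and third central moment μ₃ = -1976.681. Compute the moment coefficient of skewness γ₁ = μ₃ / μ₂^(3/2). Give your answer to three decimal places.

σ = √μ₂ = √252.4921 = 15.89000
σ³ = μ₂^(3/2) = 4012.09947
γ₁ = μ₃/σ³ = -1976.681 / 4012.09947 ≈ -0.493

-0.493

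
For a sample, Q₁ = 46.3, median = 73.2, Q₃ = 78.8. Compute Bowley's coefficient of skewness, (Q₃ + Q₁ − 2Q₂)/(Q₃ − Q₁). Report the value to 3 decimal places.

-0.655

numerator: Q₃ + Q₁ − 2Q₂ = 78.8 + 46.3 − 2×73.2 = -21.3000
denominator: Q₃ − Q₁ = 78.8 − 46.3 = 32.5000
Bowley skewness = -21.3000 / 32.5000 ≈ -0.655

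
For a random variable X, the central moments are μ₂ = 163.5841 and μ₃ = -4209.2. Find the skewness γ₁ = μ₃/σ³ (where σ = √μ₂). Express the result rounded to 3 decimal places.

σ = √μ₂ = √163.5841 = 12.79000
σ³ = μ₂^(3/2) = 2092.24064
γ₁ = μ₃/σ³ = -4209.2 / 2092.24064 ≈ -2.012

-2.012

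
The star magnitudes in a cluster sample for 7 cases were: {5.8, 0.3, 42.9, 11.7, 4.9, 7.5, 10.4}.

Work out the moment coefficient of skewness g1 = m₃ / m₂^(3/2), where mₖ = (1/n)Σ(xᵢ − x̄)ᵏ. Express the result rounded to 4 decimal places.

1.7408

x̄ = (5.8 + 0.3 + 42.9 + 11.7 + 4.9 + 7.5 + 10.4) / 7 = 11.9286
deviations (xᵢ − x̄): -6.1286, -11.6286, 30.9714, -0.2286, -7.0286, -4.4286, -1.5286
Σ(xᵢ − x̄)² = 1203.4143 ⇒ m₂ = 1203.4143/7 = 171.91633
Σ(xᵢ − x̄)³ = 27468.4060 ⇒ m₃ = 27468.4060/7 = 3924.05801
m₂^(3/2) = 171.91633^(1.5) = 2254.11300
g1 = m₃ / m₂^(3/2) = 3924.05801 / 2254.11300 ≈ 1.7408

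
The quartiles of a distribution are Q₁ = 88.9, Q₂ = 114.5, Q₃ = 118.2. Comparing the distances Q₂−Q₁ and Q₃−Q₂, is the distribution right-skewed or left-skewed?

left-skewed

Q₂ − Q₁ = 25.6;  Q₃ − Q₂ = 3.7
Q₂ − Q₁ > Q₃ − Q₂ ⇒ the lower half is more spread out ⇒ left-skewed.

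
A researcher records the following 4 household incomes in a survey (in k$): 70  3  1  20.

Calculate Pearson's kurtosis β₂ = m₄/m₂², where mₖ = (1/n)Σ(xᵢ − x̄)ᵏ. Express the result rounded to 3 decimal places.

2.125

x̄ = 23.5000
Σ(xᵢ − x̄)² = 3101.0000 ⇒ m₂ = 775.25000
Σ(xᵢ − x̄)⁴ = 5108374.2500 ⇒ m₄ = 1277093.56250
m₂² = 601012.56250
β₂ = m₄/m₂² = 1277093.56250 / 601012.56250 ≈ 2.125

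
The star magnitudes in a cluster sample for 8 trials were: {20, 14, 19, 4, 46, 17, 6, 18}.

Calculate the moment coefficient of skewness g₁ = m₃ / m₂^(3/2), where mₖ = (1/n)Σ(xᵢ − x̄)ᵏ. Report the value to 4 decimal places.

x̄ = (20 + 14 + 19 + 4 + 46 + 17 + 6 + 18) / 8 = 18.0000
deviations (xᵢ − x̄): 2.0000, -4.0000, 1.0000, -14.0000, 28.0000, -1.0000, -12.0000, 0.0000
Σ(xᵢ − x̄)² = 1146.0000 ⇒ m₂ = 1146.0000/8 = 143.25000
Σ(xᵢ − x̄)³ = 17424.0000 ⇒ m₃ = 17424.0000/8 = 2178.00000
m₂^(3/2) = 143.25000^(1.5) = 1714.51759
g₁ = m₃ / m₂^(3/2) = 2178.00000 / 1714.51759 ≈ 1.2703

1.2703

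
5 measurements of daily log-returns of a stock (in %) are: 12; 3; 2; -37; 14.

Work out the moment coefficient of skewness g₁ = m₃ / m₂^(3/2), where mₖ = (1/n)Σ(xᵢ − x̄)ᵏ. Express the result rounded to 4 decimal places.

x̄ = (12 + 3 + 2 - 37 + 14) / 5 = -1.2000
deviations (xᵢ − x̄): 13.2000, 4.2000, 3.2000, -35.8000, 15.2000
Σ(xᵢ − x̄)² = 1714.8000 ⇒ m₂ = 1714.8000/5 = 342.96000
Σ(xᵢ − x̄)³ = -39964.0800 ⇒ m₃ = -39964.0800/5 = -7992.81600
m₂^(3/2) = 342.96000^(1.5) = 6351.33771
g₁ = m₃ / m₂^(3/2) = -7992.81600 / 6351.33771 ≈ -1.2584

-1.2584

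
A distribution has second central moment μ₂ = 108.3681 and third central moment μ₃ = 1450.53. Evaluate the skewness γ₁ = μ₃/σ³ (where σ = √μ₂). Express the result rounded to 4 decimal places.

1.2858

σ = √μ₂ = √108.3681 = 10.41000
σ³ = μ₂^(3/2) = 1128.11192
γ₁ = μ₃/σ³ = 1450.53 / 1128.11192 ≈ 1.2858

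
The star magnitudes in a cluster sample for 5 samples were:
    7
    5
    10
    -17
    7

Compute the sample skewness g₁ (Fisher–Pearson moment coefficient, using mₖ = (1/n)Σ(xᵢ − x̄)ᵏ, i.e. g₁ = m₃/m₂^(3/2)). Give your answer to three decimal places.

x̄ = (7 + 5 + 10 - 17 + 7) / 5 = 2.4000
deviations (xᵢ − x̄): 4.6000, 2.6000, 7.6000, -19.4000, 4.6000
Σ(xᵢ − x̄)² = 483.2000 ⇒ m₂ = 483.2000/5 = 96.64000
Σ(xᵢ − x̄)³ = -6650.1600 ⇒ m₃ = -6650.1600/5 = -1330.03200
m₂^(3/2) = 96.64000^(1.5) = 950.02576
g₁ = m₃ / m₂^(3/2) = -1330.03200 / 950.02576 ≈ -1.400

-1.400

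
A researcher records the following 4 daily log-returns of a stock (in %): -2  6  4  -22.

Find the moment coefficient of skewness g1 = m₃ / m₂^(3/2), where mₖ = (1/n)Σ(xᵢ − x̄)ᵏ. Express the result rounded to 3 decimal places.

x̄ = (-2 + 6 + 4 - 22) / 4 = -3.5000
deviations (xᵢ − x̄): 1.5000, 9.5000, 7.5000, -18.5000
Σ(xᵢ − x̄)² = 491.0000 ⇒ m₂ = 491.0000/4 = 122.75000
Σ(xᵢ − x̄)³ = -5049.0000 ⇒ m₃ = -5049.0000/4 = -1262.25000
m₂^(3/2) = 122.75000^(1.5) = 1359.97915
g1 = m₃ / m₂^(3/2) = -1262.25000 / 1359.97915 ≈ -0.928

-0.928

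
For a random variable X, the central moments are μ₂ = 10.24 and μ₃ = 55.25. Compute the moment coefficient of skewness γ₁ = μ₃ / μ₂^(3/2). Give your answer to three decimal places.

1.686

σ = √μ₂ = √10.24 = 3.20000
σ³ = μ₂^(3/2) = 32.76800
γ₁ = μ₃/σ³ = 55.25 / 32.76800 ≈ 1.686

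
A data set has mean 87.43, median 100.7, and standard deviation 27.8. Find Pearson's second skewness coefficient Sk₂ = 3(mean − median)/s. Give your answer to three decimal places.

-1.432

Sk₂ = 3(87.43 − 100.7) / 27.8 = 3 × -13.2700 / 27.8
    = -39.8100 / 27.8 ≈ -1.432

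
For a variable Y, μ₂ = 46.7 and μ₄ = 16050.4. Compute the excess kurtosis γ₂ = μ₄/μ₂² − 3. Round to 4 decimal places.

μ₂² = 46.7² = 2180.89000
μ₄/μ₂² = 16050.4 / 2180.89000 = 7.35956
γ₂ = 7.35956 − 3 ≈ 4.3596

4.3596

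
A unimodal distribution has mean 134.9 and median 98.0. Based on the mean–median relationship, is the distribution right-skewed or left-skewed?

mean − median = 134.9 − 98.0 = 36.9
mean > median ⇒ the longer tail is on the right ⇒ right-skewed (positively skewed).

right-skewed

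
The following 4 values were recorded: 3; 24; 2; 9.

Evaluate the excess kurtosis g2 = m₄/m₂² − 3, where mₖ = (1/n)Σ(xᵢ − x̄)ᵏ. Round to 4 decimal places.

-0.9408

x̄ = 9.5000
Σ(xᵢ − x̄)² = 309.0000 ⇒ m₂ = 77.25000
Σ(xᵢ − x̄)⁴ = 49154.2500 ⇒ m₄ = 12288.56250
m₂² = 5967.56250
g2 = m₄/m₂² − 3 = 2.05923 − 3 ≈ -0.9408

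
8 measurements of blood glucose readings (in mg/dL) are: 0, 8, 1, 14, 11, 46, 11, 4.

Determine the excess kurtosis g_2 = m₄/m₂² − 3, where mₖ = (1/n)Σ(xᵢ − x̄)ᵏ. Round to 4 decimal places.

x̄ = 11.8750
Σ(xᵢ − x̄)² = 1506.8750 ⇒ m₂ = 188.35938
Σ(xᵢ − x̄)⁴ = 1394061.7754 ⇒ m₄ = 174257.72192
m₂² = 35479.25415
g_2 = m₄/m₂² − 3 = 4.91154 − 3 ≈ 1.9115

1.9115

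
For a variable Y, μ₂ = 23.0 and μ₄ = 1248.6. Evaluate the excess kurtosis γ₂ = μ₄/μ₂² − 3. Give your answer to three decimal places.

μ₂² = 23.0² = 529.00000
μ₄/μ₂² = 1248.6 / 529.00000 = 2.36030
γ₂ = 2.36030 − 3 ≈ -0.640

-0.640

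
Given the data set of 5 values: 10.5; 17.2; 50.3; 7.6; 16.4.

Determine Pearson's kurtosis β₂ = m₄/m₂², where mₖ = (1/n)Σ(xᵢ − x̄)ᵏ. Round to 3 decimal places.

x̄ = 20.4000
Σ(xᵢ − x̄)² = 1182.1000 ⇒ m₂ = 236.42000
Σ(xᵢ − x̄)⁴ = 836064.2434 ⇒ m₄ = 167212.84868
m₂² = 55894.41640
β₂ = m₄/m₂² = 167212.84868 / 55894.41640 ≈ 2.992

2.992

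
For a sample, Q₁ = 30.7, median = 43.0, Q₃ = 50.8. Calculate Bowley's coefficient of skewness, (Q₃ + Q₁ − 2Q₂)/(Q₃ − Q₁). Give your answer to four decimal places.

numerator: Q₃ + Q₁ − 2Q₂ = 50.8 + 30.7 − 2×43.0 = -4.5000
denominator: Q₃ − Q₁ = 50.8 − 30.7 = 20.1000
Bowley skewness = -4.5000 / 20.1000 ≈ -0.2239

-0.2239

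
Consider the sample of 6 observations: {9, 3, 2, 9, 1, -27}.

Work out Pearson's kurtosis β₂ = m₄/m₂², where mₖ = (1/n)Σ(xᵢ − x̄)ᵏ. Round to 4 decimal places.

x̄ = -0.5000
Σ(xᵢ − x̄)² = 903.5000 ⇒ m₂ = 150.58333
Σ(xᵢ − x̄)⁴ = 509639.3750 ⇒ m₄ = 84939.89583
m₂² = 22675.34028
β₂ = m₄/m₂² = 84939.89583 / 22675.34028 ≈ 3.7459

3.7459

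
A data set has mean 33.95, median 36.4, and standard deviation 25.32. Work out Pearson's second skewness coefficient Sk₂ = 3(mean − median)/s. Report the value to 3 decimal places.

Sk₂ = 3(33.95 − 36.4) / 25.32 = 3 × -2.4500 / 25.32
    = -7.3500 / 25.32 ≈ -0.290

-0.290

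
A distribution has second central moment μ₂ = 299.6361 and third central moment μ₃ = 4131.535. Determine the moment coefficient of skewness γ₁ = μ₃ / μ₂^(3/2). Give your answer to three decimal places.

σ = √μ₂ = √299.6361 = 17.31000
σ³ = μ₂^(3/2) = 5186.70089
γ₁ = μ₃/σ³ = 4131.535 / 5186.70089 ≈ 0.797

0.797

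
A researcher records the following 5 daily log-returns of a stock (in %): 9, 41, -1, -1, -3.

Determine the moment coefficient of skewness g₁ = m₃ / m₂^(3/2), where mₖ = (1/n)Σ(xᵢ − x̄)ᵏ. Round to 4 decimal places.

x̄ = (9 + 41 - 1 - 1 - 3) / 5 = 9.0000
deviations (xᵢ − x̄): 0.0000, 32.0000, -10.0000, -10.0000, -12.0000
Σ(xᵢ − x̄)² = 1368.0000 ⇒ m₂ = 1368.0000/5 = 273.60000
Σ(xᵢ − x̄)³ = 29040.0000 ⇒ m₃ = 29040.0000/5 = 5808.00000
m₂^(3/2) = 273.60000^(1.5) = 4525.57889
g₁ = m₃ / m₂^(3/2) = 5808.00000 / 4525.57889 ≈ 1.2834

1.2834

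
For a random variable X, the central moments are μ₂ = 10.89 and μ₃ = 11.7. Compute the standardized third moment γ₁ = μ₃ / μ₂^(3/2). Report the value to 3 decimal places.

σ = √μ₂ = √10.89 = 3.30000
σ³ = μ₂^(3/2) = 35.93700
γ₁ = μ₃/σ³ = 11.7 / 35.93700 ≈ 0.326

0.326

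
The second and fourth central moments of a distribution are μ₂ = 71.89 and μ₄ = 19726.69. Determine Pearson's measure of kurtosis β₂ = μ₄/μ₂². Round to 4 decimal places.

μ₂² = 71.89² = 5168.17210
μ₄/μ₂² = 19726.69 / 5168.17210 = 3.81696
β₂ ≈ 3.8170

3.8170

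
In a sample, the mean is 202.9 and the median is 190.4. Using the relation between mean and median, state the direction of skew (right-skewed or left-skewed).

right-skewed

mean − median = 202.9 − 190.4 = 12.5
mean > median ⇒ the longer tail is on the right ⇒ right-skewed (positively skewed).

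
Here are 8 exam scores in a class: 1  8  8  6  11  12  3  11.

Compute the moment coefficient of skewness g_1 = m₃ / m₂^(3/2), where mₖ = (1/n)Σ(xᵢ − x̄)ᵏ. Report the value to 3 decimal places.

x̄ = (1 + 8 + 8 + 6 + 11 + 12 + 3 + 11) / 8 = 7.5000
deviations (xᵢ − x̄): -6.5000, 0.5000, 0.5000, -1.5000, 3.5000, 4.5000, -4.5000, 3.5000
Σ(xᵢ − x̄)² = 110.0000 ⇒ m₂ = 110.0000/8 = 13.75000
Σ(xᵢ − x̄)³ = -192.0000 ⇒ m₃ = -192.0000/8 = -24.00000
m₂^(3/2) = 13.75000^(1.5) = 50.98636
g_1 = m₃ / m₂^(3/2) = -24.00000 / 50.98636 ≈ -0.471

-0.471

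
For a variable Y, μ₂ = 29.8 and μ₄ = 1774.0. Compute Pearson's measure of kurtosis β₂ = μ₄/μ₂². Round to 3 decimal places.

1.998

μ₂² = 29.8² = 888.04000
μ₄/μ₂² = 1774.0 / 888.04000 = 1.99766
β₂ ≈ 1.998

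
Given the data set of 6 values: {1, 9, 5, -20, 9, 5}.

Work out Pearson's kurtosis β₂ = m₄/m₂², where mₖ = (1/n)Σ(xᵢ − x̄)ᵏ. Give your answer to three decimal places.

x̄ = 1.5000
Σ(xᵢ − x̄)² = 599.5000 ⇒ m₂ = 99.91667
Σ(xᵢ − x̄)⁴ = 220303.3750 ⇒ m₄ = 36717.22917
m₂² = 9983.34028
β₂ = m₄/m₂² = 36717.22917 / 9983.34028 ≈ 3.678

3.678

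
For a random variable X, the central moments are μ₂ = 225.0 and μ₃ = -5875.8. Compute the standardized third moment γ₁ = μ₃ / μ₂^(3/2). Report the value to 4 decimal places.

-1.7410

σ = √μ₂ = √225.0 = 15.00000
σ³ = μ₂^(3/2) = 3375.00000
γ₁ = μ₃/σ³ = -5875.8 / 3375.00000 ≈ -1.7410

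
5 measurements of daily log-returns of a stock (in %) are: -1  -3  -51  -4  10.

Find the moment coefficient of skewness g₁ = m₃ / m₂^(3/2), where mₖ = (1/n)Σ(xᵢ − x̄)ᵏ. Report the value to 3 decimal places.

x̄ = (-1 - 3 - 51 - 4 + 10) / 5 = -9.8000
deviations (xᵢ − x̄): 8.8000, 6.8000, -41.2000, 5.8000, 19.8000
Σ(xᵢ − x̄)² = 2246.8000 ⇒ m₂ = 2246.8000/5 = 449.36000
Σ(xᵢ − x̄)³ = -60981.1200 ⇒ m₃ = -60981.1200/5 = -12196.22400
m₂^(3/2) = 449.36000^(1.5) = 9525.58411
g₁ = m₃ / m₂^(3/2) = -12196.22400 / 9525.58411 ≈ -1.280

-1.280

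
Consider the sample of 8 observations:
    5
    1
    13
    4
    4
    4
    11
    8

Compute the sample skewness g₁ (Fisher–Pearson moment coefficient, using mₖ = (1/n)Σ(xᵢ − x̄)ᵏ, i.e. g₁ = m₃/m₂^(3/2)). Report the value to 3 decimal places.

0.545

x̄ = (5 + 1 + 13 + 4 + 4 + 4 + 11 + 8) / 8 = 6.2500
deviations (xᵢ − x̄): -1.2500, -5.2500, 6.7500, -2.2500, -2.2500, -2.2500, 4.7500, 1.7500
Σ(xᵢ − x̄)² = 115.5000 ⇒ m₂ = 115.5000/8 = 14.43750
Σ(xᵢ − x̄)³ = 239.2500 ⇒ m₃ = 239.2500/8 = 29.90625
m₂^(3/2) = 14.43750^(1.5) = 54.85775
g₁ = m₃ / m₂^(3/2) = 29.90625 / 54.85775 ≈ 0.545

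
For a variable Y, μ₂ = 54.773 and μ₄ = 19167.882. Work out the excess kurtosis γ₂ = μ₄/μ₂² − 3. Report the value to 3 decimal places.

3.389

μ₂² = 54.773² = 3000.08153
μ₄/μ₂² = 19167.882 / 3000.08153 = 6.38912
γ₂ = 6.38912 − 3 ≈ 3.389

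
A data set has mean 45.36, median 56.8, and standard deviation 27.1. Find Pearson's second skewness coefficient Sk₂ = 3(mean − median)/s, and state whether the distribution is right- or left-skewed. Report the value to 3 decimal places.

-1.266, left-skewed

Sk₂ = 3(45.36 − 56.8) / 27.1 = 3 × -11.4400 / 27.1
    = -34.3200 / 27.1 ≈ -1.266
Sk₂ < 0 ⇒ mean < median ⇒ left-skewed (negative skew).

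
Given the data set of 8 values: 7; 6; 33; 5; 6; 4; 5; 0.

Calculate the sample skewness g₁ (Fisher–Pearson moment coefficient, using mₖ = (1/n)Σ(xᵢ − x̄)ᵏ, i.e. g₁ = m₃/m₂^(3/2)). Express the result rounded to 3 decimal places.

x̄ = (7 + 6 + 33 + 5 + 6 + 4 + 5 + 0) / 8 = 8.2500
deviations (xᵢ − x̄): -1.2500, -2.2500, 24.7500, -3.2500, -2.2500, -4.2500, -3.2500, -8.2500
Σ(xᵢ − x̄)² = 731.5000 ⇒ m₂ = 731.5000/8 = 91.43750
Σ(xᵢ − x̄)³ = 14429.2500 ⇒ m₃ = 14429.2500/8 = 1803.65625
m₂^(3/2) = 91.43750^(1.5) = 874.35242
g₁ = m₃ / m₂^(3/2) = 1803.65625 / 874.35242 ≈ 2.063

2.063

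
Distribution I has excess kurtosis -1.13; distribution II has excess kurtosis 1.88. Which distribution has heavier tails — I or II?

II

Higher excess kurtosis ⇒ heavier tails relative to the normal distribution.
-1.13 vs 1.88: the larger is 1.88, so II has heavier tails. (II is leptokurtic — heavier-than-normal tails; the other is platykurtic.)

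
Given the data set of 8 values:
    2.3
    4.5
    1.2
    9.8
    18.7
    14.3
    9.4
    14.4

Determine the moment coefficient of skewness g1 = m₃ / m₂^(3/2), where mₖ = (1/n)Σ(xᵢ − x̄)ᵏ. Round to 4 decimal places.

x̄ = (2.3 + 4.5 + 1.2 + 9.8 + 18.7 + 14.3 + 9.4 + 14.4) / 8 = 9.3250
deviations (xᵢ − x̄): -7.0250, -4.8250, -8.1250, 0.4750, 9.3750, 4.9750, 0.0750, 5.0750
Σ(xᵢ − x̄)² = 277.2750 ⇒ m₂ = 277.2750/8 = 34.65938
Σ(xᵢ − x̄)³ = 82.5323 ⇒ m₃ = 82.5323/8 = 10.31653
m₂^(3/2) = 34.65938^(1.5) = 204.04741
g1 = m₃ / m₂^(3/2) = 10.31653 / 204.04741 ≈ 0.0506

0.0506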